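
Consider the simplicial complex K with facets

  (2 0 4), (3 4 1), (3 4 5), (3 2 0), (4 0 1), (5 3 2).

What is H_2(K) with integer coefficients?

H_2 = 0.

Order the vertices as 0 < 1 < 2 < 3 < 4 < 5. Listing each simplex with vertices in this order, K has dimension 2 with simplices:

  0-simplices (6): [0], [1], [2], [3], [4], [5]
  1-simplices (12): [0,1], [0,2], [0,3], [0,4], [1,3], [1,4], [2,3], [2,4], [2,5], [3,4], [3,5], [4,5]
  2-simplices (6): [0,1,4], [0,2,3], [0,2,4], [1,3,4], [2,3,5], [3,4,5]

so the chain groups are C_0 ≅ Z^6, C_1 ≅ Z^12, C_2 ≅ Z^6.

The boundary map ∂_1: C_1 → C_0 is given by ∂[p,q] = [q] − [p]. For instance
  ∂[2,5] = [5] − [2].
The 6×12 boundary matrix has rank 5 and Smith normal form diag(1,1,1,1,1).

The boundary map ∂_2: C_2 → C_1 sends each 2-simplex [p,q,r] to [q,r] − [p,r] + [p,q]. For instance
  ∂[0,2,3] = [2,3] − [0,3] + [0,2],
  ∂[2,3,5] = [3,5] − [2,5] + [2,3].
The 12×6 boundary matrix has rank 6 and Smith normal form diag(1,1,1,1,1,1).

From H_k ≅ ker(∂_k) / im(∂_{k+1}) we obtain:

  H_2: rank ker ∂_2 − rank ∂_3 = (6 − 6) − 0 = 0, and there is no ∂_3, so H_2 ≅ 0.

(K is a triangulation of the cylinder S^1 x I.)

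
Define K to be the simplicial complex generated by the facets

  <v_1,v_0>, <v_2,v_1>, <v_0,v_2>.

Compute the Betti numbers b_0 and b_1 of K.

b_0 = 1, b_1 = 1.

Fix the vertex order v_0 < v_1 < v_2 and write every simplex with vertices in increasing order. Then dim K = 1 and the simplices of K are:

  0-simplices (3): [v_0], [v_1], [v_2]
  1-simplices (3): [v_0,v_1], [v_0,v_2], [v_1,v_2]

so the chain groups are C_0 ≅ Z^3, C_1 ≅ Z^3.

The boundary map ∂_1: C_1 → C_0 sends each edge [p,q] (with p < q) to q − p. For instance
  ∂[v_0,v_1] = [v_1] − [v_0].
This gives a 3×3 integer matrix of rank 2; reducing to Smith normal form yields diagonal entries (1,1).

Computing H_k = (kernel of ∂_k) / (image of ∂_{k+1}):

  H_0: rank C_0 − rank ∂_1 = 3 − 2 = 1, and the invariant factors of ∂_1 are all 1, so H_0 ≅ Z.
  H_1: rank ker ∂_1 − rank ∂_2 = (3 − 2) − 0 = 1, and there is no ∂_2, so H_1 ≅ Z.

(K is a triangulation of the circle S^1.)

Hence the Betti numbers are b_0 = 1, b_1 = 1.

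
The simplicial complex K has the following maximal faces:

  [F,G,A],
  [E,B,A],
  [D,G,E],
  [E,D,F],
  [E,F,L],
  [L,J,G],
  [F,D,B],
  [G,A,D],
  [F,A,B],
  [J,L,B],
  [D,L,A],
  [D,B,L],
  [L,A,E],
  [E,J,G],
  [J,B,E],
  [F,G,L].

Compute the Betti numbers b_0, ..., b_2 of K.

We work with the vertex ordering A < B < D < E < F < G < J < L. The simplices of K, each written with vertices in increasing order, are:

  0-simplices (8): A, B, D, E, F, G, J, L
  1-simplices (24): AB, AD, AE, AF, AG, AL, BD, BE, BF, BJ, BL, DE, DF, DG, DL, EF, EG, EJ, EL, FG, FL, GJ, GL, JL
  2-simplices (16): ABE, ABF, ADG, ADL, AEL, AFG, BDF, BDL, BEJ, BJL, DEF, DEG, EFL, EGJ, FGL, GJL

giving chain groups C_0 ≅ Z^8, C_1 ≅ Z^24, C_2 ≅ Z^16.

∂_1: C_1 → C_0 sends each edge [p,q] (with p < q) to q − p.
As a 8×24 matrix over Z this has rank 7, with invariant factors (1,1,1,1,1,1,1).

The boundary map ∂_2: C_2 → C_1 sends each 2-simplex [p,q,r] to [q,r] − [p,r] + [p,q]. For instance
  ∂BEJ = EJ − BJ + BE,
  ∂AEL = EL − AL + AE.
As a 24×16 matrix over Z this has rank 15, with invariant factors (1,1,1,1,1,1,1,1,1,1,1,1,1,1,1).

Now H_k = ker ∂_k / im ∂_{k+1}, so:

  H_0: rank C_0 − rank ∂_1 = 8 − 7 = 1, and the invariant factors of ∂_1 are all 1, so H_0 = Z.
  H_1: rank ker ∂_1 − rank ∂_2 = (24 − 7) − 15 = 2, and the invariant factors of ∂_2 are all 1, so H_1 = Z^2.
  H_2: rank ker ∂_2 − rank ∂_3 = (16 − 15) − 0 = 1, and there is no ∂_3, so H_2 = Z.

Hence the Betti numbers are b_0 = 1, b_1 = 2, b_2 = 1.

b_0 = 1, b_1 = 2, b_2 = 1.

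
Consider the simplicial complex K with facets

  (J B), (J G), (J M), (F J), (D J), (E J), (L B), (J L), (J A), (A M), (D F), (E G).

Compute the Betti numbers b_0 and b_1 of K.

We work with the vertex ordering A < B < D < E < F < G < J < L < M. The simplices of K, each written with vertices in increasing order, are:

  0-simplices (9): A, B, D, E, F, G, J, L, M
  1-simplices (12): AJ, AM, BJ, BL, DF, DJ, EG, EJ, FJ, GJ, JL, JM

so the chain groups are C_0 ≅ Z^9, C_1 ≅ Z^12.

Boundary ∂_1: C_1 → C_0 is given by ∂[p,q] = [q] − [p].
The resulting 9×12 matrix has rank 8, and its Smith normal form has invariant factors (1,1,1,1,1,1,1,1).

Now H_k = ker ∂_k / im ∂_{k+1}, so:

  H_0: rank C_0 − rank ∂_1 = 9 − 8 = 1, and the invariant factors of ∂_1 are all 1, so H_0 = Z.
  H_1: rank ker ∂_1 − rank ∂_2 = (12 − 8) − 0 = 4, and there is no ∂_2, so H_1 = Z^4.

Hence the Betti numbers are b_0 = 1, b_1 = 4.

b_0 = 1, b_1 = 4.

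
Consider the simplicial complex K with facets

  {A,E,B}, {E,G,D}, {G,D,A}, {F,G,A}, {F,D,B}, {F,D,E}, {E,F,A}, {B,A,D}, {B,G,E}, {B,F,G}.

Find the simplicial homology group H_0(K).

H_0 ≅ Z.

Order the vertices as A < B < D < E < F < G. Listing each simplex with vertices in this order, K has dimension 2 with simplices:

  0-simplices (6): A, B, D, E, F, G
  1-simplices (15): AB, AD, AE, AF, AG, BD, BE, BF, BG, DE, DF, DG, EF, EG, FG
  2-simplices (10): ABD, ABE, ADG, AEF, AFG, BDF, BEG, BFG, DEF, DEG

so the chain groups are C_0 ≅ Z^6, C_1 ≅ Z^15, C_2 ≅ Z^10.

∂_1: C_1 → C_0 sends each edge [p,q] (with p < q) to q − p. For instance
  ∂BD = D − B.
The 6×15 boundary matrix has rank 5 and Smith normal form diag(1,1,1,1,1).

Boundary ∂_2: C_2 → C_1 maps a triangle to the signed sum of its edges. For instance
  ∂BEG = EG − BG + BE,
  ∂ABE = BE − AE + AB.
The 15×10 boundary matrix has rank 10 and Smith normal form diag(1,1,1,1,1,1,1,1,1,2).

Reading off H_k = ker ∂_k / im ∂_{k+1}:

  H_0: rank C_0 − rank ∂_1 = 6 − 5 = 1, and the invariant factors of ∂_1 are all 1, so H_0 = Z.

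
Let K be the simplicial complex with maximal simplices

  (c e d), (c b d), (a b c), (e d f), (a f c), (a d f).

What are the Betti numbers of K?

K has 6 vertices, 12 edges, 6 triangles.
rank ∂_0 = 0, rank ∂_1 = 5 ⇒ b_0 = 6 − 0 − 5 = 1; all invariant factors of ∂_1 are 1 so no torsion. So H_0 ≅ Z.
rank ∂_1 = 5, rank ∂_2 = 6 ⇒ b_1 = 12 − 5 − 6 = 1; all invariant factors of ∂_2 are 1 so no torsion. So H_1 ≅ Z.
rank ∂_2 = 6, rank ∂_3 = 0 ⇒ b_2 = 6 − 6 − 0 = 0. So H_2 ≅ 0.

b_0 = 1, b_1 = 1, b_2 = 0.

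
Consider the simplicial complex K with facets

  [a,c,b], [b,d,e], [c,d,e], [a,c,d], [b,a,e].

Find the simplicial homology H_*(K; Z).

H_0 ≅ Z,  H_1 ≅ Z,  H_2 = 0.

Take the total order a < b < c < d < e on the vertex set. Then K (dimension 2) consists of the simplices:

  0-simplices (5): a, b, c, d, e
  1-simplices (10): ab, ac, ad, ae, bc, bd, be, cd, ce, de
  2-simplices (5): abc, abe, acd, bde, cde

giving chain groups C_0 ≅ Z^5, C_1 ≅ Z^10, C_2 ≅ Z^5.

The boundary map ∂_1: C_1 → C_0 sends each edge [p,q] (with p < q) to q − p.
The 5×10 boundary matrix has rank 4 and Smith normal form diag(1,1,1,1).

∂_2: C_2 → C_1 sends each 2-simplex [p,q,r] to [q,r] − [p,r] + [p,q]. For instance
  ∂abe = be − ae + ab,
  ∂abc = bc − ac + ab.
The 10×5 boundary matrix has rank 5 and Smith normal form diag(1,1,1,1,1).

From H_k ≅ ker(∂_k) / im(∂_{k+1}) we obtain:

  H_0: rank C_0 − rank ∂_1 = 5 − 4 = 1, and the invariant factors of ∂_1 are all 1, so H_0 = Z.
  H_1: rank ker ∂_1 − rank ∂_2 = (10 − 4) − 5 = 1, and the invariant factors of ∂_2 are all 1, so H_1 = Z.
  H_2: rank ker ∂_2 − rank ∂_3 = (5 − 5) − 0 = 0, and there is no ∂_3, so H_2 = 0.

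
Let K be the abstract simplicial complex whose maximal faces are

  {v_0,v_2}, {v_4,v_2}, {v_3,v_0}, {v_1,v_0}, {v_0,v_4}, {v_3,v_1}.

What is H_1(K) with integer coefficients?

Order the vertices as v_0 < v_1 < v_2 < v_3 < v_4. Listing each simplex with vertices in this order, K has dimension 1 with simplices:

  0-simplices (5): [v_0], [v_1], [v_2], [v_3], [v_4]
  1-simplices (6): [v_0,v_1], [v_0,v_2], [v_0,v_3], [v_0,v_4], [v_1,v_3], [v_2,v_4]

so the chain groups are C_0 ≅ Z^5, C_1 ≅ Z^6.

Boundary ∂_1: C_1 → C_0 is given by ∂[p,q] = [q] − [p].
The resulting 5×6 matrix has rank 4, and its Smith normal form has invariant factors (1,1,1,1).

From H_k ≅ ker(∂_k) / im(∂_{k+1}) we obtain:

  H_1: rank ker ∂_1 − rank ∂_2 = (6 − 4) − 0 = 2, and there is no ∂_2, so H_1 = Z^2.

(K is a triangulation of a wedge of 2 circles.)

H_1 ≅ Z^2.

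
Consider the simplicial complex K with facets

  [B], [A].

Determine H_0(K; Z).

K has 2 vertices.
rank ∂_0 = 0, rank ∂_1 = 0 ⇒ b_0 = 2 − 0 − 0 = 2. So H_0 ≅ Z^2.

H_0 = Z^2.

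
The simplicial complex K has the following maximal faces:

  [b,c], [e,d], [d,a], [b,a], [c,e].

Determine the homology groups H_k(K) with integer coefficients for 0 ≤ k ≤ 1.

H_0 = Z,  H_1 = Z.

We work with the vertex ordering a < b < c < d < e. The simplices of K, each written with vertices in increasing order, are:

  0-simplices (5): a, b, c, d, e
  1-simplices (5): ab, ad, bc, ce, de

giving chain groups C_0 ≅ Z^5, C_1 ≅ Z^5.

Boundary ∂_1: C_1 → C_0 sends each edge [p,q] (with p < q) to q − p.
This gives a 5×5 integer matrix of rank 4; reducing to Smith normal form yields diagonal entries (1,1,1,1).

Computing H_k = (kernel of ∂_k) / (image of ∂_{k+1}):

  H_0: rank C_0 − rank ∂_1 = 5 − 4 = 1, and the invariant factors of ∂_1 are all 1, so H_0 = Z.
  H_1: rank ker ∂_1 − rank ∂_2 = (5 − 4) − 0 = 1, and there is no ∂_2, so H_1 = Z.

As a check, the Euler characteristic is 5 − 5 = 0, which agrees with 1 − 1 = 0.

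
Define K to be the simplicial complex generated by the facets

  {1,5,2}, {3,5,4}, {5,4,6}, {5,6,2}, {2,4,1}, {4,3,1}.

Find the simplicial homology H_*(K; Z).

H_0 ≅ Z,  H_1 ≅ Z,  H_2 = 0.

We work with the vertex ordering 1 < 2 < 3 < 4 < 5 < 6. The simplices of K, each written with vertices in increasing order, are:

  0-simplices (6): [1], [2], [3], [4], [5], [6]
  1-simplices (12): [1,2], [1,3], [1,4], [1,5], [2,4], [2,5], [2,6], [3,4], [3,5], [4,5], [4,6], [5,6]
  2-simplices (6): [1,2,4], [1,2,5], [1,3,4], [2,5,6], [3,4,5], [4,5,6]

giving chain groups C_0 ≅ Z^6, C_1 ≅ Z^12, C_2 ≅ Z^6.

Boundary ∂_1: C_1 → C_0 maps an edge to its endpoints' difference, ∂[p,q] = q − p. For instance
  ∂[1,4] = [4] − [1].
As a 6×12 matrix over Z this has rank 5, with invariant factors (1,1,1,1,1).

∂_2: C_2 → C_1 acts by ∂[p,q,r] = [q,r] − [p,r] + [p,q]. For instance
  ∂[1,3,4] = [3,4] − [1,4] + [1,3],
  ∂[3,4,5] = [4,5] − [3,5] + [3,4].
The resulting 12×6 matrix has rank 6, and its Smith normal form has invariant factors (1,1,1,1,1,1).

From H_k ≅ ker(∂_k) / im(∂_{k+1}) we obtain:

  H_0: rank C_0 − rank ∂_1 = 6 − 5 = 1, and the invariant factors of ∂_1 are all 1, so H_0 ≅ Z.
  H_1: rank ker ∂_1 − rank ∂_2 = (12 − 5) − 6 = 1, and the invariant factors of ∂_2 are all 1, so H_1 ≅ Z.
  H_2: rank ker ∂_2 − rank ∂_3 = (6 − 6) − 0 = 0, and there is no ∂_3, so H_2 ≅ 0.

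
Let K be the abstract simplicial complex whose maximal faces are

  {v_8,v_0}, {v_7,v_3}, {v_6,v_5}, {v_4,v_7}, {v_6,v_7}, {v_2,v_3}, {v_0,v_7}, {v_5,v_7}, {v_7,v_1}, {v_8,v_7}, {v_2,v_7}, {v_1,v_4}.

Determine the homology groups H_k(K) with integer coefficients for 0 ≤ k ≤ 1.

Fix the vertex order v_0 < v_1 < v_2 < v_3 < v_4 < v_5 < v_6 < v_7 < v_8 and write every simplex with vertices in increasing order. Then dim K = 1 and the simplices of K are:

  0-simplices (9): [v_0], [v_1], [v_2], [v_3], [v_4], [v_5], [v_6], [v_7], [v_8]
  1-simplices (12): [v_0,v_7], [v_0,v_8], [v_1,v_4], [v_1,v_7], [v_2,v_3], [v_2,v_7], [v_3,v_7], [v_4,v_7], [v_5,v_6], [v_5,v_7], [v_6,v_7], [v_7,v_8]

Hence C_0 ≅ Z^9, C_1 ≅ Z^12.

The boundary map ∂_1: C_1 → C_0 sends each edge [p,q] (with p < q) to q − p. For instance
  ∂[v_5,v_7] = [v_7] − [v_5].
As a 9×12 matrix over Z this has rank 8, with invariant factors (1,1,1,1,1,1,1,1).

Now H_k = ker ∂_k / im ∂_{k+1}, so:

  H_0: rank C_0 − rank ∂_1 = 9 − 8 = 1, and the invariant factors of ∂_1 are all 1, so H_0 = Z.
  H_1: rank ker ∂_1 − rank ∂_2 = (12 − 8) − 0 = 4, and there is no ∂_2, so H_1 = Z^4.

As a check, the Euler characteristic is 9 − 12 = -3, which agrees with 1 − 4 = -3.

H_0 = Z,  H_1 = Z^4.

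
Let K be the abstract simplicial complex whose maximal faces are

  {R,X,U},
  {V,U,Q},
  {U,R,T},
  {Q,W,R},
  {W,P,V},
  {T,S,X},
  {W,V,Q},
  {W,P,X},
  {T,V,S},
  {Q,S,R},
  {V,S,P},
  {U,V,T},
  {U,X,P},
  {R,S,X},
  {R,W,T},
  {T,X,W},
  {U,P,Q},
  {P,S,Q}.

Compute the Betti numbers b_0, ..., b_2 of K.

b_0 = 1, b_1 = 1, b_2 = 0.

Take the total order P < Q < R < S < T < U < V < W < X on the vertex set. Then K (dimension 2) consists of the simplices:

  0-simplices (9): P, Q, R, S, T, U, V, W, X
  1-simplices (27): PQ, PS, PU, PV, PW, PX, QR, QS, QU, QV, QW, RS, RT, RU, RW, RX, ST, SV, SX, TU, TV, TW, TX, UV, UX, VW, WX
  2-simplices (18): PQS, PQU, PSV, PUX, PVW, PWX, QRS, QRW, QUV, QVW, RSX, RTU, RTW, RUX, STV, STX, TUV, TWX

giving chain groups C_0 ≅ Z^9, C_1 ≅ Z^27, C_2 ≅ Z^18.

Boundary ∂_1: C_1 → C_0 maps an edge to its endpoints' difference, ∂[p,q] = q − p. For instance
  ∂UX = X − U.
The 9×27 boundary matrix has rank 8 and Smith normal form diag(1,1,1,1,1,1,1,1).

∂_2: C_2 → C_1 maps a triangle to the signed sum of its edges. For instance
  ∂PQS = QS − PS + PQ,
  ∂TUV = UV − TV + TU.
The 27×18 boundary matrix has rank 18 and Smith normal form diag(1,1,1,1,1,1,1,1,1,1,1,1,1,1,1,1,1,2).

Now H_k = ker ∂_k / im ∂_{k+1}, so:

  H_0: rank C_0 − rank ∂_1 = 9 − 8 = 1, and the invariant factors of ∂_1 are all 1, so H_0 = Z.
  H_1: rank ker ∂_1 − rank ∂_2 = (27 − 8) − 18 = 1, and ∂_2 has invariant factor 2 > 1, so H_1 = Z ⊕ Z/2Z.
  H_2: rank ker ∂_2 − rank ∂_3 = (18 − 18) − 0 = 0, and there is no ∂_3, so H_2 = 0.

Hence the Betti numbers are b_0 = 1, b_1 = 1, b_2 = 0.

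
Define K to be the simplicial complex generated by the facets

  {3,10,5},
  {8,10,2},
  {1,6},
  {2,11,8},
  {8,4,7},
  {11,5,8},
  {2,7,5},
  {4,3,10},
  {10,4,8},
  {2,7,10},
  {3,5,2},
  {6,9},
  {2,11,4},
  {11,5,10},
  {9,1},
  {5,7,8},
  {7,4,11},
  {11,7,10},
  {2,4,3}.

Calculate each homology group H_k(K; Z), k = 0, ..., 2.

Take the total order 1 < 2 < 3 < 4 < 5 < 6 < 7 < 8 < 9 < 10 < 11 on the vertex set. Then K (dimension 2) consists of the simplices:

  0-simplices (11): [1], [2], [3], [4], [5], [6], [7], [8], [9], [10], [11]
  1-simplices (27): (27 of them)
  2-simplices (16): [2,3,4], [2,3,5], [2,4,11], [2,5,7], [2,7,10], [2,8,10], [2,8,11], [3,4,10], [3,5,10], [4,7,8], [4,7,11], [4,8,10], [5,7,8], [5,8,11], [5,10,11], [7,10,11]

giving chain groups C_0 ≅ Z^11, C_1 ≅ Z^27, C_2 ≅ Z^16.

∂_1: C_1 → C_0 sends each edge [p,q] (with p < q) to q − p. For instance
  ∂[7,8] = [8] − [7].
As a 11×27 matrix over Z this has rank 9, with invariant factors (1,1,1,1,1,1,1,1,1).

∂_2: C_2 → C_1 acts by ∂[p,q,r] = [q,r] − [p,r] + [p,q]. For instance
  ∂[3,5,10] = [5,10] − [3,10] + [3,5],
  ∂[2,4,11] = [4,11] − [2,11] + [2,4].
As a 27×16 matrix over Z this has rank 15, with invariant factors (1,1,1,1,1,1,1,1,1,1,1,1,1,1,1).

Computing H_k = (kernel of ∂_k) / (image of ∂_{k+1}):

  H_0: rank C_0 − rank ∂_1 = 11 − 9 = 2, and the invariant factors of ∂_1 are all 1, so H_0 ≅ Z^2.
  H_1: rank ker ∂_1 − rank ∂_2 = (27 − 9) − 15 = 3, and the invariant factors of ∂_2 are all 1, so H_1 ≅ Z^3.
  H_2: rank ker ∂_2 − rank ∂_3 = (16 − 15) − 0 = 1, and there is no ∂_3, so H_2 ≅ Z.

H_0 = Z^2,  H_1 = Z^3,  H_2 = Z.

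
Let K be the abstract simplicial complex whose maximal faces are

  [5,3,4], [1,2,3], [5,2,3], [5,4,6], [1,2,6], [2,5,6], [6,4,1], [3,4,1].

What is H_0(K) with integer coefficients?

H_0 = Z.

We work with the vertex ordering 1 < 2 < 3 < 4 < 5 < 6. The simplices of K, each written with vertices in increasing order, are:

  0-simplices (6): [1], [2], [3], [4], [5], [6]
  1-simplices (12): [1,2], [1,3], [1,4], [1,6], [2,3], [2,5], [2,6], [3,4], [3,5], [4,5], [4,6], [5,6]
  2-simplices (8): [1,2,3], [1,2,6], [1,3,4], [1,4,6], [2,3,5], [2,5,6], [3,4,5], [4,5,6]

so the chain groups are C_0 ≅ Z^6, C_1 ≅ Z^12, C_2 ≅ Z^8.

The boundary map ∂_1: C_1 → C_0 maps an edge to its endpoints' difference, ∂[p,q] = q − p.
The 6×12 boundary matrix has rank 5 and Smith normal form diag(1,1,1,1,1).

The boundary map ∂_2: C_2 → C_1 sends each 2-simplex [p,q,r] to [q,r] − [p,r] + [p,q]. For instance
  ∂[1,4,6] = [4,6] − [1,6] + [1,4],
  ∂[3,4,5] = [4,5] − [3,5] + [3,4].
The resulting 12×8 matrix has rank 7, and its Smith normal form has invariant factors (1,1,1,1,1,1,1).

Computing H_k = (kernel of ∂_k) / (image of ∂_{k+1}):

  H_0: rank C_0 − rank ∂_1 = 6 − 5 = 1, and the invariant factors of ∂_1 are all 1, so H_0 = Z.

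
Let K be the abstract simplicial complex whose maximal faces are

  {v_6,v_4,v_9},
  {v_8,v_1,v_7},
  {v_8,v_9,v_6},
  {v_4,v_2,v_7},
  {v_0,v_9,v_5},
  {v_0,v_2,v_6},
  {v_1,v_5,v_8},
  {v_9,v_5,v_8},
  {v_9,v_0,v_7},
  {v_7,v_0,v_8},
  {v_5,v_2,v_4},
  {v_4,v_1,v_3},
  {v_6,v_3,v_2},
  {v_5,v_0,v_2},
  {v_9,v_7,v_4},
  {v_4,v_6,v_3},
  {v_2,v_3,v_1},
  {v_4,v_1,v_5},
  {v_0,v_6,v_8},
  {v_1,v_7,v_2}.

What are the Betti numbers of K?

We work with the vertex ordering v_0 < v_1 < v_2 < v_3 < v_4 < v_5 < v_6 < v_7 < v_8 < v_9. The simplices of K, each written with vertices in increasing order, are:

  0-simplices (10): [v_0], [v_1], [v_2], [v_3], [v_4], [v_5], [v_6], [v_7], [v_8], [v_9]
  1-simplices (30): (30 of them)
  2-simplices (20): (20 of them)

giving chain groups C_0 ≅ Z^10, C_1 ≅ Z^30, C_2 ≅ Z^20.

Boundary ∂_1: C_1 → C_0 sends each edge [p,q] (with p < q) to q − p.
The resulting 10×30 matrix has rank 9, and its Smith normal form has invariant factors (1,1,1,1,1,1,1,1,1).

Boundary ∂_2: C_2 → C_1 sends each 2-simplex [p,q,r] to [q,r] − [p,r] + [p,q]. For instance
  ∂[v_1,v_4,v_5] = [v_4,v_5] − [v_1,v_5] + [v_1,v_4],
  ∂[v_1,v_2,v_3] = [v_2,v_3] − [v_1,v_3] + [v_1,v_2].
The 30×20 boundary matrix has rank 20 and Smith normal form diag(1,1,1,1,1,1,1,1,1,1,1,1,1,1,1,1,1,1,1,2).

Reading off H_k = ker ∂_k / im ∂_{k+1}:

  H_0: rank C_0 − rank ∂_1 = 10 − 9 = 1, and the invariant factors of ∂_1 are all 1, so H_0 ≅ Z.
  H_1: rank ker ∂_1 − rank ∂_2 = (30 − 9) − 20 = 1, and ∂_2 has invariant factor 2 > 1, so H_1 ≅ Z ⊕ Z/2.
  H_2: rank ker ∂_2 − rank ∂_3 = (20 − 20) − 0 = 0, and there is no ∂_3, so H_2 ≅ 0.

As a check, the Euler characteristic is 10 − 30 + 20 = 0, which agrees with 1 − 1 + 0 = 0.

Hence the Betti numbers are b_0 = 1, b_1 = 1, b_2 = 0.

b_0 = 1, b_1 = 1, b_2 = 0.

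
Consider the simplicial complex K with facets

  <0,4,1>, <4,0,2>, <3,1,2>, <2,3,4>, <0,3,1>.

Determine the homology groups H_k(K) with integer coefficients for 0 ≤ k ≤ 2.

H_0 ≅ Z,  H_1 ≅ Z,  H_2 = 0.

Take the total order 0 < 1 < 2 < 3 < 4 on the vertex set. Then K (dimension 2) consists of the simplices:

  0-simplices (5): [0], [1], [2], [3], [4]
  1-simplices (10): [0,1], [0,2], [0,3], [0,4], [1,2], [1,3], [1,4], [2,3], [2,4], [3,4]
  2-simplices (5): [0,1,3], [0,1,4], [0,2,4], [1,2,3], [2,3,4]

Hence C_0 ≅ Z^5, C_1 ≅ Z^10, C_2 ≅ Z^5.

The boundary map ∂_1: C_1 → C_0 maps an edge to its endpoints' difference, ∂[p,q] = q − p. For instance
  ∂[3,4] = [4] − [3].
As a 5×10 matrix over Z this has rank 4, with invariant factors (1,1,1,1).

Boundary ∂_2: C_2 → C_1 maps a triangle to the signed sum of its edges. For instance
  ∂[0,1,4] = [1,4] − [0,4] + [0,1],
  ∂[0,2,4] = [2,4] − [0,4] + [0,2].
As a 10×5 matrix over Z this has rank 5, with invariant factors (1,1,1,1,1).

Reading off H_k = ker ∂_k / im ∂_{k+1}:

  H_0: rank C_0 − rank ∂_1 = 5 − 4 = 1, and the invariant factors of ∂_1 are all 1, so H_0 ≅ Z.
  H_1: rank ker ∂_1 − rank ∂_2 = (10 − 4) − 5 = 1, and the invariant factors of ∂_2 are all 1, so H_1 ≅ Z.
  H_2: rank ker ∂_2 − rank ∂_3 = (5 − 5) − 0 = 0, and there is no ∂_3, so H_2 ≅ 0.

As a check, the Euler characteristic is 5 − 10 + 5 = 0, which agrees with 1 − 1 + 0 = 0.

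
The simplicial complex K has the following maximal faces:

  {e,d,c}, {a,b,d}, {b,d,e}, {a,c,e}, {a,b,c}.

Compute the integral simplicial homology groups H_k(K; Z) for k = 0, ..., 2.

H_0 ≅ Z,  H_1 ≅ Z,  H_2 = 0.

We work with the vertex ordering a < b < c < d < e. The simplices of K, each written with vertices in increasing order, are:

  0-simplices (5): a, b, c, d, e
  1-simplices (10): ab, ac, ad, ae, bc, bd, be, cd, ce, de
  2-simplices (5): abc, abd, ace, bde, cde

Hence C_0 ≅ Z^5, C_1 ≅ Z^10, C_2 ≅ Z^5.

∂_1: C_1 → C_0 maps an edge to its endpoints' difference, ∂[p,q] = q − p. For instance
  ∂bc = c − b.
The 5×10 boundary matrix has rank 4 and Smith normal form diag(1,1,1,1).

Boundary ∂_2: C_2 → C_1 maps a triangle to the signed sum of its edges. For instance
  ∂ace = ce − ae + ac,
  ∂abc = bc − ac + ab.
The 10×5 boundary matrix has rank 5 and Smith normal form diag(1,1,1,1,1).

From H_k ≅ ker(∂_k) / im(∂_{k+1}) we obtain:

  H_0: rank C_0 − rank ∂_1 = 5 − 4 = 1, and the invariant factors of ∂_1 are all 1, so H_0 ≅ Z.
  H_1: rank ker ∂_1 − rank ∂_2 = (10 − 4) − 5 = 1, and the invariant factors of ∂_2 are all 1, so H_1 ≅ Z.
  H_2: rank ker ∂_2 − rank ∂_3 = (5 − 5) − 0 = 0, and there is no ∂_3, so H_2 ≅ 0.

As a check, the Euler characteristic is 5 − 10 + 5 = 0, which agrees with 1 − 1 + 0 = 0.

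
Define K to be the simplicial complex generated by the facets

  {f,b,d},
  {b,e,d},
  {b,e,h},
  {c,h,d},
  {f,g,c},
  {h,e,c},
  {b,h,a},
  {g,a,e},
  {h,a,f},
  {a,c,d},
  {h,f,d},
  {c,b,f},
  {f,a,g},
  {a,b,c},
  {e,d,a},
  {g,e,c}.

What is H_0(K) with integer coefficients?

H_0 ≅ Z.

Fix the vertex order a < b < c < d < e < f < g < h and write every simplex with vertices in increasing order. Then dim K = 2 and the simplices of K are:

  0-simplices (8): a, b, c, d, e, f, g, h
  1-simplices (24): ab, ac, ad, ae, af, ag, ah, bc, bd, be, bf, bh, cd, ce, cf, cg, ch, de, df, dh, eg, eh, fg, fh
  2-simplices (16): abc, abh, acd, ade, aeg, afg, afh, bcf, bde, bdf, beh, cdh, ceg, ceh, cfg, dfh

giving chain groups C_0 ≅ Z^8, C_1 ≅ Z^24, C_2 ≅ Z^16.

∂_1: C_1 → C_0 is given by ∂[p,q] = [q] − [p]. For instance
  ∂ce = e − c.
This gives a 8×24 integer matrix of rank 7; reducing to Smith normal form yields diagonal entries (1,1,1,1,1,1,1).

The boundary map ∂_2: C_2 → C_1 maps a triangle to the signed sum of its edges. For instance
  ∂bcf = cf − bf + bc,
  ∂acd = cd − ad + ac.
The resulting 24×16 matrix has rank 15, and its Smith normal form has invariant factors (1,1,1,1,1,1,1,1,1,1,1,1,1,1,1).

Now H_k = ker ∂_k / im ∂_{k+1}, so:

  H_0: rank C_0 − rank ∂_1 = 8 − 7 = 1, and the invariant factors of ∂_1 are all 1, so H_0 ≅ Z.

(K is a triangulation of the torus T^2.)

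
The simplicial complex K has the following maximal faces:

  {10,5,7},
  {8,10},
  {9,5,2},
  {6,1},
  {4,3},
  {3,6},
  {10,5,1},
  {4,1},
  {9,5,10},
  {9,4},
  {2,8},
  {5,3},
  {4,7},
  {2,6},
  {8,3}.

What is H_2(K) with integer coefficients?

H_2 ≅ 0.

Take the total order 1 < 2 < 3 < 4 < 5 < 6 < 7 < 8 < 9 < 10 on the vertex set. Then K (dimension 2) consists of the simplices:

  0-simplices (10): [1], [2], [3], [4], [5], [6], [7], [8], [9], [10]
  1-simplices (20): [1,4], [1,5], [1,6], [1,10], [2,5], [2,6], [2,8], [2,9], [3,4], [3,5], [3,6], [3,8], [4,7], [4,9], [5,7], [5,9], [5,10], [7,10], [8,10], [9,10]
  2-simplices (4): [1,5,10], [2,5,9], [5,7,10], [5,9,10]

Hence C_0 ≅ Z^10, C_1 ≅ Z^20, C_2 ≅ Z^4.

∂_1: C_1 → C_0 maps an edge to its endpoints' difference, ∂[p,q] = q − p.
The resulting 10×20 matrix has rank 9, and its Smith normal form has invariant factors (1,1,1,1,1,1,1,1,1).

Boundary ∂_2: C_2 → C_1 sends each 2-simplex [p,q,r] to [q,r] − [p,r] + [p,q]. For instance
  ∂[5,7,10] = [7,10] − [5,10] + [5,7],
  ∂[2,5,9] = [5,9] − [2,9] + [2,5].
The 20×4 boundary matrix has rank 4 and Smith normal form diag(1,1,1,1).

From H_k ≅ ker(∂_k) / im(∂_{k+1}) we obtain:

  H_2: rank ker ∂_2 − rank ∂_3 = (4 − 4) − 0 = 0, and there is no ∂_3, so H_2 ≅ 0.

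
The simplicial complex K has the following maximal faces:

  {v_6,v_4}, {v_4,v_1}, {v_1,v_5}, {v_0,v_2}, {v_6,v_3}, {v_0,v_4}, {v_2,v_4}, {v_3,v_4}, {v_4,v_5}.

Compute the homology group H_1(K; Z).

Fix the vertex order v_0 < v_1 < v_2 < v_3 < v_4 < v_5 < v_6 and write every simplex with vertices in increasing order. Then dim K = 1 and the simplices of K are:

  0-simplices (7): [v_0], [v_1], [v_2], [v_3], [v_4], [v_5], [v_6]
  1-simplices (9): [v_0,v_2], [v_0,v_4], [v_1,v_4], [v_1,v_5], [v_2,v_4], [v_3,v_4], [v_3,v_6], [v_4,v_5], [v_4,v_6]

Hence C_0 ≅ Z^7, C_1 ≅ Z^9.

Boundary ∂_1: C_1 → C_0 maps an edge to its endpoints' difference, ∂[p,q] = q − p.
The 7×9 boundary matrix has rank 6 and Smith normal form diag(1,1,1,1,1,1).

Now H_k = ker ∂_k / im ∂_{k+1}, so:

  H_1: rank ker ∂_1 − rank ∂_2 = (9 − 6) − 0 = 3, and there is no ∂_2, so H_1 ≅ Z^3.

(K is a triangulation of a wedge of 3 circles.)

H_1 ≅ Z^3.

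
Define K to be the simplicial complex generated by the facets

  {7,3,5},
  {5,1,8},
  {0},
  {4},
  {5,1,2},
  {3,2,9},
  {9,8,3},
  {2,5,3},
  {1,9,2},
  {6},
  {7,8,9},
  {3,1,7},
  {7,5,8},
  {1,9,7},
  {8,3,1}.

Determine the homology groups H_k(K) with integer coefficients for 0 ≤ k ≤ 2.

Fix the vertex order 0 < 1 < 2 < 3 < 4 < 5 < 6 < 7 < 8 < 9 and write every simplex with vertices in increasing order. Then dim K = 2 and the simplices of K are:

  0-simplices (10): [0], [1], [2], [3], [4], [5], [6], [7], [8], [9]
  1-simplices (18): [1,2], [1,3], [1,5], [1,7], [1,8], [1,9], [2,3], [2,5], [2,9], [3,5], [3,7], [3,8], [3,9], [5,7], [5,8], [7,8], [7,9], [8,9]
  2-simplices (12): [1,2,5], [1,2,9], [1,3,7], [1,3,8], [1,5,8], [1,7,9], [2,3,5], [2,3,9], [3,5,7], [3,8,9], [5,7,8], [7,8,9]

giving chain groups C_0 ≅ Z^10, C_1 ≅ Z^18, C_2 ≅ Z^12.

The boundary map ∂_1: C_1 → C_0 maps an edge to its endpoints' difference, ∂[p,q] = q − p.
The resulting 10×18 matrix has rank 6, and its Smith normal form has invariant factors (1,1,1,1,1,1).

The boundary map ∂_2: C_2 → C_1 maps a triangle to the signed sum of its edges. For instance
  ∂[7,8,9] = [8,9] − [7,9] + [7,8],
  ∂[1,3,7] = [3,7] − [1,7] + [1,3].
The 18×12 boundary matrix has rank 12 and Smith normal form diag(1,1,1,1,1,1,1,1,1,1,1,2).

Reading off H_k = ker ∂_k / im ∂_{k+1}:

  H_0: rank C_0 − rank ∂_1 = 10 − 6 = 4, and the invariant factors of ∂_1 are all 1, so H_0 = Z^4.
  H_1: rank ker ∂_1 − rank ∂_2 = (18 − 6) − 12 = 0, and ∂_2 has invariant factor 2 > 1, so H_1 = Z/2.
  H_2: rank ker ∂_2 − rank ∂_3 = (12 − 12) − 0 = 0, and there is no ∂_3, so H_2 = 0.

H_0 ≅ Z^4,  H_1 ≅ Z/2,  H_2 = 0.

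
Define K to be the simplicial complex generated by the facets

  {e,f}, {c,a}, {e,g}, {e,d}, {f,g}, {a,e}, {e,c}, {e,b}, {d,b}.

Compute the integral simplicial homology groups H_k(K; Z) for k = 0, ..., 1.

H_0 = Z,  H_1 = Z^3.

Order the vertices as a < b < c < d < e < f < g. Listing each simplex with vertices in this order, K has dimension 1 with simplices:

  0-simplices (7): a, b, c, d, e, f, g
  1-simplices (9): ac, ae, bd, be, ce, de, ef, eg, fg

Hence C_0 ≅ Z^7, C_1 ≅ Z^9.

Boundary ∂_1: C_1 → C_0 maps an edge to its endpoints' difference, ∂[p,q] = q − p.
This gives a 7×9 integer matrix of rank 6; reducing to Smith normal form yields diagonal entries (1,1,1,1,1,1).

Computing H_k = (kernel of ∂_k) / (image of ∂_{k+1}):

  H_0: rank C_0 − rank ∂_1 = 7 − 6 = 1, and the invariant factors of ∂_1 are all 1, so H_0 = Z.
  H_1: rank ker ∂_1 − rank ∂_2 = (9 − 6) − 0 = 3, and there is no ∂_2, so H_1 = Z^3.

As a check, the Euler characteristic is 7 − 9 = -2, which agrees with 1 − 3 = -2.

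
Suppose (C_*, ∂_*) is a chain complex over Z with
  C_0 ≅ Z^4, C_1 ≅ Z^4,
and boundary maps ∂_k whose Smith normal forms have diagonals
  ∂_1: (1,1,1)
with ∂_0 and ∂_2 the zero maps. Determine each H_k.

H_0 = Z,  H_1 = Z.

H_0: b_0 = 4 − 0 − 3 = 1; torsion from ∂_1 factors > 1: none. So H_0 = Z.
H_1: b_1 = 4 − 3 − 0 = 1; torsion from ∂_2 factors > 1: none. So H_1 = Z.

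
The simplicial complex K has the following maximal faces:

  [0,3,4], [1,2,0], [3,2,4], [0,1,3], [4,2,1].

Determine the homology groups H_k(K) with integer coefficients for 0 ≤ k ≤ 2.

Order the vertices as 0 < 1 < 2 < 3 < 4. Listing each simplex with vertices in this order, K has dimension 2 with simplices:

  0-simplices (5): [0], [1], [2], [3], [4]
  1-simplices (10): [0,1], [0,2], [0,3], [0,4], [1,2], [1,3], [1,4], [2,3], [2,4], [3,4]
  2-simplices (5): [0,1,2], [0,1,3], [0,3,4], [1,2,4], [2,3,4]

so the chain groups are C_0 ≅ Z^5, C_1 ≅ Z^10, C_2 ≅ Z^5.

∂_1: C_1 → C_0 sends each edge [p,q] (with p < q) to q − p. For instance
  ∂[1,3] = [3] − [1].
This gives a 5×10 integer matrix of rank 4; reducing to Smith normal form yields diagonal entries (1,1,1,1).

∂_2: C_2 → C_1 acts by ∂[p,q,r] = [q,r] − [p,r] + [p,q]. For instance
  ∂[2,3,4] = [3,4] − [2,4] + [2,3],
  ∂[0,1,3] = [1,3] − [0,3] + [0,1].
As a 10×5 matrix over Z this has rank 5, with invariant factors (1,1,1,1,1).

From H_k ≅ ker(∂_k) / im(∂_{k+1}) we obtain:

  H_0: rank C_0 − rank ∂_1 = 5 − 4 = 1, and the invariant factors of ∂_1 are all 1, so H_0 ≅ Z.
  H_1: rank ker ∂_1 − rank ∂_2 = (10 − 4) − 5 = 1, and the invariant factors of ∂_2 are all 1, so H_1 ≅ Z.
  H_2: rank ker ∂_2 − rank ∂_3 = (5 − 5) − 0 = 0, and there is no ∂_3, so H_2 ≅ 0.

H_0 ≅ Z,  H_1 ≅ Z,  H_2 = 0.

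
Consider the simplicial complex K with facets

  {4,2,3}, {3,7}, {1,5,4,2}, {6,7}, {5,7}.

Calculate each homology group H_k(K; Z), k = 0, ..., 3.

Take the total order 1 < 2 < 3 < 4 < 5 < 6 < 7 on the vertex set. Then K (dimension 3) consists of the simplices:

  0-simplices (7): [1], [2], [3], [4], [5], [6], [7]
  1-simplices (11): [1,2], [1,4], [1,5], [2,3], [2,4], [2,5], [3,4], [3,7], [4,5], [5,7], [6,7]
  2-simplices (5): [1,2,4], [1,2,5], [1,4,5], [2,3,4], [2,4,5]
  3-simplices (1): [1,2,4,5]

so the chain groups are C_0 ≅ Z^7, C_1 ≅ Z^11, C_2 ≅ Z^5, C_3 ≅ Z^1.

∂_1: C_1 → C_0 maps an edge to its endpoints' difference, ∂[p,q] = q − p. For instance
  ∂[1,2] = [2] − [1].
This gives a 7×11 integer matrix of rank 6; reducing to Smith normal form yields diagonal entries (1,1,1,1,1,1).

Boundary ∂_2: C_2 → C_1 maps a triangle to the signed sum of its edges. For instance
  ∂[1,4,5] = [4,5] − [1,5] + [1,4],
  ∂[1,2,4] = [2,4] − [1,4] + [1,2].
The 11×5 boundary matrix has rank 4 and Smith normal form diag(1,1,1,1).

∂_3: C_3 → C_2 sends each 3-simplex σ to the alternating sum Σ_i (−1)^i (σ with its i-th vertex removed). For instance
  ∂[1,2,4,5] = [2,4,5] − [1,4,5] + [1,2,5] − [1,2,4].
The resulting 5×1 matrix has rank 1, and its Smith normal form has invariant factors (1).

Now H_k = ker ∂_k / im ∂_{k+1}, so:

  H_0: rank C_0 − rank ∂_1 = 7 − 6 = 1, and the invariant factors of ∂_1 are all 1, so H_0 = Z.
  H_1: rank ker ∂_1 − rank ∂_2 = (11 − 6) − 4 = 1, and the invariant factors of ∂_2 are all 1, so H_1 = Z.
  H_2: rank ker ∂_2 − rank ∂_3 = (5 − 4) − 1 = 0, and the invariant factors of ∂_3 are all 1, so H_2 = 0.
  H_3: rank ker ∂_3 − rank ∂_4 = (1 − 1) − 0 = 0, and there is no ∂_4, so H_3 = 0.

H_0 = Z,  H_1 = Z,  H_2 = 0,  H_3 = 0.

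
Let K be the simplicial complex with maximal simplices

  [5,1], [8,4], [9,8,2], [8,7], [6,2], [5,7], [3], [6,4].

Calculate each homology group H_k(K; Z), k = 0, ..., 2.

Order the vertices as 1 < 2 < 3 < 4 < 5 < 6 < 7 < 8 < 9. Listing each simplex with vertices in this order, K has dimension 2 with simplices:

  0-simplices (9): [1], [2], [3], [4], [5], [6], [7], [8], [9]
  1-simplices (9): [1,5], [2,6], [2,8], [2,9], [4,6], [4,8], [5,7], [7,8], [8,9]
  2-simplices (1): [2,8,9]

so the chain groups are C_0 ≅ Z^9, C_1 ≅ Z^9, C_2 ≅ Z^1.

∂_1: C_1 → C_0 is given by ∂[p,q] = [q] − [p]. For instance
  ∂[2,6] = [6] − [2].
As a 9×9 matrix over Z this has rank 7, with invariant factors (1,1,1,1,1,1,1).

Boundary ∂_2: C_2 → C_1 acts by ∂[p,q,r] = [q,r] − [p,r] + [p,q]. For instance
  ∂[2,8,9] = [8,9] − [2,9] + [2,8].
This gives a 9×1 integer matrix of rank 1; reducing to Smith normal form yields diagonal entries (1).

Now H_k = ker ∂_k / im ∂_{k+1}, so:

  H_0: rank C_0 − rank ∂_1 = 9 − 7 = 2, and the invariant factors of ∂_1 are all 1, so H_0 ≅ Z^2.
  H_1: rank ker ∂_1 − rank ∂_2 = (9 − 7) − 1 = 1, and the invariant factors of ∂_2 are all 1, so H_1 ≅ Z.
  H_2: rank ker ∂_2 − rank ∂_3 = (1 − 1) − 0 = 0, and there is no ∂_3, so H_2 ≅ 0.

H_0 = Z^2,  H_1 = Z,  H_2 = 0.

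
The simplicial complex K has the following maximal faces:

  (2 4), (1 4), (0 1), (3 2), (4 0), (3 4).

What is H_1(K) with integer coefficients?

H_1 = Z^2.

Order the vertices as 0 < 1 < 2 < 3 < 4. Listing each simplex with vertices in this order, K has dimension 1 with simplices:

  0-simplices (5): [0], [1], [2], [3], [4]
  1-simplices (6): [0,1], [0,4], [1,4], [2,3], [2,4], [3,4]

Hence C_0 ≅ Z^5, C_1 ≅ Z^6.

Boundary ∂_1: C_1 → C_0 sends each edge [p,q] (with p < q) to q − p.
The resulting 5×6 matrix has rank 4, and its Smith normal form has invariant factors (1,1,1,1).

Reading off H_k = ker ∂_k / im ∂_{k+1}:

  H_1: rank ker ∂_1 − rank ∂_2 = (6 − 4) − 0 = 2, and there is no ∂_2, so H_1 ≅ Z^2.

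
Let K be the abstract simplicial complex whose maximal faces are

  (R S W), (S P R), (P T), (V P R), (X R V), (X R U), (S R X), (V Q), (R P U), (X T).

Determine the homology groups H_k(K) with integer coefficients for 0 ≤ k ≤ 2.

Take the total order P < Q < R < S < T < U < V < W < X on the vertex set. Then K (dimension 2) consists of the simplices:

  0-simplices (9): P, Q, R, S, T, U, V, W, X
  1-simplices (16): PR, PS, PT, PU, PV, QV, RS, RU, RV, RW, RX, SW, SX, TX, UX, VX
  2-simplices (7): PRS, PRU, PRV, RSW, RSX, RUX, RVX

Hence C_0 ≅ Z^9, C_1 ≅ Z^16, C_2 ≅ Z^7.

∂_1: C_1 → C_0 maps an edge to its endpoints' difference, ∂[p,q] = q − p. For instance
  ∂PV = V − P.
As a 9×16 matrix over Z this has rank 8, with invariant factors (1,1,1,1,1,1,1,1).

∂_2: C_2 → C_1 sends each 2-simplex [p,q,r] to [q,r] − [p,r] + [p,q]. For instance
  ∂RUX = UX − RX + RU,
  ∂RSX = SX − RX + RS.
As a 16×7 matrix over Z this has rank 7, with invariant factors (1,1,1,1,1,1,1).

Reading off H_k = ker ∂_k / im ∂_{k+1}:

  H_0: rank C_0 − rank ∂_1 = 9 − 8 = 1, and the invariant factors of ∂_1 are all 1, so H_0 ≅ Z.
  H_1: rank ker ∂_1 − rank ∂_2 = (16 − 8) − 7 = 1, and the invariant factors of ∂_2 are all 1, so H_1 ≅ Z.
  H_2: rank ker ∂_2 − rank ∂_3 = (7 − 7) − 0 = 0, and there is no ∂_3, so H_2 ≅ 0.

As a check, the Euler characteristic is 9 − 16 + 7 = 0, which agrees with 1 − 1 + 0 = 0.

H_0 ≅ Z,  H_1 ≅ Z,  H_2 = 0.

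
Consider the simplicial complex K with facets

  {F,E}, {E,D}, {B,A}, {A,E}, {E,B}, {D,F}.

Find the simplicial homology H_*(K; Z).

We work with the vertex ordering A < B < D < E < F. The simplices of K, each written with vertices in increasing order, are:

  0-simplices (5): A, B, D, E, F
  1-simplices (6): AB, AE, BE, DE, DF, EF

so the chain groups are C_0 ≅ Z^5, C_1 ≅ Z^6.

Boundary ∂_1: C_1 → C_0 is given by ∂[p,q] = [q] − [p].
The resulting 5×6 matrix has rank 4, and its Smith normal form has invariant factors (1,1,1,1).

From H_k ≅ ker(∂_k) / im(∂_{k+1}) we obtain:

  H_0: rank C_0 − rank ∂_1 = 5 − 4 = 1, and the invariant factors of ∂_1 are all 1, so H_0 = Z.
  H_1: rank ker ∂_1 − rank ∂_2 = (6 − 4) − 0 = 2, and there is no ∂_2, so H_1 = Z^2.

As a check, the Euler characteristic is 5 − 6 = -1, which agrees with 1 − 2 = -1.

H_0 ≅ Z,  H_1 ≅ Z^2.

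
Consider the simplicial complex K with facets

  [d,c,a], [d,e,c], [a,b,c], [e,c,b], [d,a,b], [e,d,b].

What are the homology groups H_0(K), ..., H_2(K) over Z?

Fix the vertex order a < b < c < d < e and write every simplex with vertices in increasing order. Then dim K = 2 and the simplices of K are:

  0-simplices (5): a, b, c, d, e
  1-simplices (9): ab, ac, ad, bc, bd, be, cd, ce, de
  2-simplices (6): abc, abd, acd, bce, bde, cde

Hence C_0 ≅ Z^5, C_1 ≅ Z^9, C_2 ≅ Z^6.

The boundary map ∂_1: C_1 → C_0 sends each edge [p,q] (with p < q) to q − p. For instance
  ∂be = e − b.
The 5×9 boundary matrix has rank 4 and Smith normal form diag(1,1,1,1).

The boundary map ∂_2: C_2 → C_1 acts by ∂[p,q,r] = [q,r] − [p,r] + [p,q]. For instance
  ∂cde = de − ce + cd,
  ∂abc = bc − ac + ab.
As a 9×6 matrix over Z this has rank 5, with invariant factors (1,1,1,1,1).

Computing H_k = (kernel of ∂_k) / (image of ∂_{k+1}):

  H_0: rank C_0 − rank ∂_1 = 5 − 4 = 1, and the invariant factors of ∂_1 are all 1, so H_0 = Z.
  H_1: rank ker ∂_1 − rank ∂_2 = (9 − 4) − 5 = 0, and the invariant factors of ∂_2 are all 1, so H_1 = 0.
  H_2: rank ker ∂_2 − rank ∂_3 = (6 − 5) − 0 = 1, and there is no ∂_3, so H_2 = Z.

H_0 = Z,  H_1 = 0,  H_2 = Z.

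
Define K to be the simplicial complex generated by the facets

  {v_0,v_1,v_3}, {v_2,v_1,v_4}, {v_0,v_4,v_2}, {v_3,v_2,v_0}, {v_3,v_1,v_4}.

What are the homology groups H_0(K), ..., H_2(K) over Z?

We work with the vertex ordering v_0 < v_1 < v_2 < v_3 < v_4. The simplices of K, each written with vertices in increasing order, are:

  0-simplices (5): [v_0], [v_1], [v_2], [v_3], [v_4]
  1-simplices (10): [v_0,v_1], [v_0,v_2], [v_0,v_3], [v_0,v_4], [v_1,v_2], [v_1,v_3], [v_1,v_4], [v_2,v_3], [v_2,v_4], [v_3,v_4]
  2-simplices (5): [v_0,v_1,v_3], [v_0,v_2,v_3], [v_0,v_2,v_4], [v_1,v_2,v_4], [v_1,v_3,v_4]

Hence C_0 ≅ Z^5, C_1 ≅ Z^10, C_2 ≅ Z^5.

Boundary ∂_1: C_1 → C_0 is given by ∂[p,q] = [q] − [p].
As a 5×10 matrix over Z this has rank 4, with invariant factors (1,1,1,1).

∂_2: C_2 → C_1 sends each 2-simplex [p,q,r] to [q,r] − [p,r] + [p,q]. For instance
  ∂[v_1,v_2,v_4] = [v_2,v_4] − [v_1,v_4] + [v_1,v_2],
  ∂[v_0,v_2,v_3] = [v_2,v_3] − [v_0,v_3] + [v_0,v_2].
As a 10×5 matrix over Z this has rank 5, with invariant factors (1,1,1,1,1).

Now H_k = ker ∂_k / im ∂_{k+1}, so:

  H_0: rank C_0 − rank ∂_1 = 5 − 4 = 1, and the invariant factors of ∂_1 are all 1, so H_0 ≅ Z.
  H_1: rank ker ∂_1 − rank ∂_2 = (10 − 4) − 5 = 1, and the invariant factors of ∂_2 are all 1, so H_1 ≅ Z.
  H_2: rank ker ∂_2 − rank ∂_3 = (5 − 5) − 0 = 0, and there is no ∂_3, so H_2 ≅ 0.

As a check, the Euler characteristic is 5 − 10 + 5 = 0, which agrees with 1 − 1 + 0 = 0.

H_0 = Z,  H_1 = Z,  H_2 = 0.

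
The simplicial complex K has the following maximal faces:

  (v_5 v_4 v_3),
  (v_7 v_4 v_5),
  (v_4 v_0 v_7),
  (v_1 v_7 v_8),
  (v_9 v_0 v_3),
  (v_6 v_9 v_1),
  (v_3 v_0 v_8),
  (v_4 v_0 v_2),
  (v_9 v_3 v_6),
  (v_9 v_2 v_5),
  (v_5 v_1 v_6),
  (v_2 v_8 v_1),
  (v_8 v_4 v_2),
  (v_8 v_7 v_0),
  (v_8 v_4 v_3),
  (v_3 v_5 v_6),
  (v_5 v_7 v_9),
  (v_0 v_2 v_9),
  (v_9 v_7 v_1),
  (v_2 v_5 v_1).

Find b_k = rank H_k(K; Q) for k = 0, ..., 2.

b_0 = 1, b_1 = 1, b_2 = 0.

K has 10 vertices, 30 edges, 20 triangles.
rank ∂_0 = 0, rank ∂_1 = 9 ⇒ b_0 = 10 − 0 − 9 = 1; all invariant factors of ∂_1 are 1 so no torsion. So H_0 ≅ Z.
rank ∂_1 = 9, rank ∂_2 = 20 ⇒ b_1 = 30 − 9 − 20 = 1; ∂_2 has invariant factor(s) [2] giving torsion. So H_1 ≅ Z ⊕ Z/2Z.
rank ∂_2 = 20, rank ∂_3 = 0 ⇒ b_2 = 20 − 20 − 0 = 0. So H_2 ≅ 0.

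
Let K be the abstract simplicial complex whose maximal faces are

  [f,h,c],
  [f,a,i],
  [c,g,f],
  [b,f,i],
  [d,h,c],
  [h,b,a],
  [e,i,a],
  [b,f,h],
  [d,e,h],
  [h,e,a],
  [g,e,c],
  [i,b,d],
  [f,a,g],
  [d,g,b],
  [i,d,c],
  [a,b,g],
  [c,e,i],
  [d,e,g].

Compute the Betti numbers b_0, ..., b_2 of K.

Order the vertices as a < b < c < d < e < f < g < h < i. Listing each simplex with vertices in this order, K has dimension 2 with simplices:

  0-simplices (9): a, b, c, d, e, f, g, h, i
  1-simplices (27): ab, ae, af, ag, ah, ai, bd, bf, bg, bh, bi, cd, ce, cf, cg, ch, ci, de, dg, dh, di, eg, eh, ei, fg, fh, fi
  2-simplices (18): abg, abh, aeh, aei, afg, afi, bdg, bdi, bfh, bfi, cdh, cdi, ceg, cei, cfg, cfh, deg, deh

giving chain groups C_0 ≅ Z^9, C_1 ≅ Z^27, C_2 ≅ Z^18.

Boundary ∂_1: C_1 → C_0 sends each edge [p,q] (with p < q) to q − p.
This gives a 9×27 integer matrix of rank 8; reducing to Smith normal form yields diagonal entries (1,1,1,1,1,1,1,1).

Boundary ∂_2: C_2 → C_1 acts by ∂[p,q,r] = [q,r] − [p,r] + [p,q]. For instance
  ∂ceg = eg − cg + ce,
  ∂bfi = fi − bi + bf.
As a 27×18 matrix over Z this has rank 18, with invariant factors (1,1,1,1,1,1,1,1,1,1,1,1,1,1,1,1,1,2).

From H_k ≅ ker(∂_k) / im(∂_{k+1}) we obtain:

  H_0: rank C_0 − rank ∂_1 = 9 − 8 = 1, and the invariant factors of ∂_1 are all 1, so H_0 ≅ Z.
  H_1: rank ker ∂_1 − rank ∂_2 = (27 − 8) − 18 = 1, and ∂_2 has invariant factor 2 > 1, so H_1 ≅ Z ⊕ Z/2.
  H_2: rank ker ∂_2 − rank ∂_3 = (18 − 18) − 0 = 0, and there is no ∂_3, so H_2 ≅ 0.

As a check, the Euler characteristic is 9 − 27 + 18 = 0, which agrees with 1 − 1 + 0 = 0.

Hence the Betti numbers are b_0 = 1, b_1 = 1, b_2 = 0.

b_0 = 1, b_1 = 1, b_2 = 0.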